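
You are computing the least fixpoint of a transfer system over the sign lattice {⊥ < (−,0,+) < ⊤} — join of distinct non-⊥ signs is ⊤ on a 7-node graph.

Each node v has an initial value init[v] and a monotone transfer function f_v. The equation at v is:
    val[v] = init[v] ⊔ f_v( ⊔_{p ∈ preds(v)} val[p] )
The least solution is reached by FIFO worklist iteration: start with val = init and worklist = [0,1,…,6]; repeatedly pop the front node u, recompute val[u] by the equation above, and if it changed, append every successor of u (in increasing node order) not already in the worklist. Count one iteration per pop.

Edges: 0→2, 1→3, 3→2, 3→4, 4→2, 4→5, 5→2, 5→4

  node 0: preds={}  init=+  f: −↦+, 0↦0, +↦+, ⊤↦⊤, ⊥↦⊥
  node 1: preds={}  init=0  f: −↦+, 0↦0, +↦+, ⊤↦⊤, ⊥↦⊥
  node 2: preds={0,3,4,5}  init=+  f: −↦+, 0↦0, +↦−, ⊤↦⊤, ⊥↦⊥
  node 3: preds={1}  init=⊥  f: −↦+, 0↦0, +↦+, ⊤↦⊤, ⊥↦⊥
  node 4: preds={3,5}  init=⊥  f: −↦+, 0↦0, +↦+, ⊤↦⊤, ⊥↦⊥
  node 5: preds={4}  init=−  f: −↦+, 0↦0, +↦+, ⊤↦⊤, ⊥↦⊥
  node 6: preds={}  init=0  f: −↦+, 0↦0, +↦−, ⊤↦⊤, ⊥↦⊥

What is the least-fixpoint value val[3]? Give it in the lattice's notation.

Iteration log — 9 steps:
  step 1. node 0  ⊔preds=⊥  new=+  stable
  step 2. node 1  ⊔preds=⊥  new=0  stable
  step 3. node 2  ⊔preds=⊤  new=⊤  old=+  +wl: 
  step 4. node 3  ⊔preds=0  new=0  old=⊥  +wl: 2
  step 5. node 4  ⊔preds=⊤  new=⊤  old=⊥  +wl: 
  step 6. node 5  ⊔preds=⊤  new=⊤  old=−  +wl: 4
  step 7. node 6  ⊔preds=⊥  new=0  stable
  step 8. node 2  ⊔preds=⊤  new=⊤  stable
  step 9. node 4  ⊔preds=⊤  new=⊤  stable

Least fixpoint reached:
  node 0: +
  node 1: 0
  node 2: ⊤
  node 3: 0
  node 4: ⊤
  node 5: ⊤
  node 6: 0

0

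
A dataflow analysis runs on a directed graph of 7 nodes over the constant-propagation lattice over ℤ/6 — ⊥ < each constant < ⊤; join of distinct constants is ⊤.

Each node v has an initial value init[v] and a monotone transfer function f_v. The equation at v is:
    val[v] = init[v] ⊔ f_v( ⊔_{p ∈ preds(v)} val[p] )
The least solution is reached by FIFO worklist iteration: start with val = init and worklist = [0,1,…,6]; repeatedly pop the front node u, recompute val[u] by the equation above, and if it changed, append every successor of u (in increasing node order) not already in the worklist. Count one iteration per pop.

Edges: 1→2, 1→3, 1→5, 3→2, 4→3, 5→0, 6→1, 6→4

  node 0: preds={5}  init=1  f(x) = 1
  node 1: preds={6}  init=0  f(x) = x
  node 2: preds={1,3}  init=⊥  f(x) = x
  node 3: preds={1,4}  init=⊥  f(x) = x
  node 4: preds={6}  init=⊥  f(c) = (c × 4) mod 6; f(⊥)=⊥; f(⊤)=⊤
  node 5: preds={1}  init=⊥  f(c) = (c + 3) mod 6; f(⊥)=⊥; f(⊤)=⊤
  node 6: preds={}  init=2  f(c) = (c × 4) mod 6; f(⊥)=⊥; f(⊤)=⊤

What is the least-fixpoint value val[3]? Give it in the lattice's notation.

Worklist (10 pops):
  #1 pop 0: in=⊥ → 1 (no change)
  #2 pop 1: in=2 → ⊤ (was 0); enqueue []
  #3 pop 2: in=⊤ → ⊤ (was ⊥); enqueue []
  #4 pop 3: in=⊤ → ⊤ (was ⊥); enqueue [2]
  #5 pop 4: in=2 → 2 (was ⊥); enqueue [3]
  #6 pop 5: in=⊤ → ⊤ (was ⊥); enqueue [0]
  #7 pop 6: in=⊥ → 2 (no change)
  #8 pop 2: in=⊤ → ⊤ (no change)
  #9 pop 3: in=⊤ → ⊤ (no change)
  #10 pop 0: in=⊤ → 1 (no change)

Fixpoint:
  val[0] = 1
  val[1] = ⊤
  val[2] = ⊤
  val[3] = ⊤
  val[4] = 2
  val[5] = ⊤
  val[6] = 2

⊤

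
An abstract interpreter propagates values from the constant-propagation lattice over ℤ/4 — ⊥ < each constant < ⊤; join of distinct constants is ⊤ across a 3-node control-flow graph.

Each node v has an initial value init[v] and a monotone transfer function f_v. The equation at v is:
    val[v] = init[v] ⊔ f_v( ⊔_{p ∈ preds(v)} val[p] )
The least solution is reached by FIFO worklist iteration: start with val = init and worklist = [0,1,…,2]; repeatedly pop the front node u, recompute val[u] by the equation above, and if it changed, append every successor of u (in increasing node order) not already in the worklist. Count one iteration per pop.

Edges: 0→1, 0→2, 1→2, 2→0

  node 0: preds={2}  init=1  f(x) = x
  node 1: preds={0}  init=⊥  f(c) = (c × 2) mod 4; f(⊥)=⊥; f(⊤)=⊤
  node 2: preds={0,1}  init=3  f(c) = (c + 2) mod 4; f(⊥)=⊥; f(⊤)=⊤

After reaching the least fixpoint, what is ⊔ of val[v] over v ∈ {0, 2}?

Worklist (4 pops):
  #1 pop 0: in=3 → ⊤ (was 1); enqueue []
  #2 pop 1: in=⊤ → ⊤ (was ⊥); enqueue []
  #3 pop 2: in=⊤ → ⊤ (was 3); enqueue [0]
  #4 pop 0: in=⊤ → ⊤ (no change)

Fixpoint:
  val[0] = ⊤
  val[1] = ⊤
  val[2] = ⊤

⊤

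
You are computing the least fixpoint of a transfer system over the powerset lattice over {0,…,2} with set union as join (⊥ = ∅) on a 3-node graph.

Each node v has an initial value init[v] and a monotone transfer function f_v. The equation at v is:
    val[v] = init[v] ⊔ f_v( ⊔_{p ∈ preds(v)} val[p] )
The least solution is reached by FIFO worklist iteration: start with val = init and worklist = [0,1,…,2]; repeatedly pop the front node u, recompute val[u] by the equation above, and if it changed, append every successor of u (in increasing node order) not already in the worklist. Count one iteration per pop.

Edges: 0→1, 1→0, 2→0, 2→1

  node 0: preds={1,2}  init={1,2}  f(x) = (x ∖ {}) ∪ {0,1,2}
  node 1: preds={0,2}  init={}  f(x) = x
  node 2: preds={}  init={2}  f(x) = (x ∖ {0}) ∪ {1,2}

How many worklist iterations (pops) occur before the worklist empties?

Worklist (5 pops):
  #1 pop 0: in={2} → {0,1,2} (was {1,2}); enqueue []
  #2 pop 1: in={0,1,2} → {0,1,2} (was {}); enqueue [0]
  #3 pop 2: in={} → {1,2} (was {2}); enqueue [1]
  #4 pop 0: in={0,1,2} → {0,1,2} (no change)
  #5 pop 1: in={0,1,2} → {0,1,2} (no change)

Fixpoint:
  val[0] = {0,1,2}
  val[1] = {0,1,2}
  val[2] = {1,2}

5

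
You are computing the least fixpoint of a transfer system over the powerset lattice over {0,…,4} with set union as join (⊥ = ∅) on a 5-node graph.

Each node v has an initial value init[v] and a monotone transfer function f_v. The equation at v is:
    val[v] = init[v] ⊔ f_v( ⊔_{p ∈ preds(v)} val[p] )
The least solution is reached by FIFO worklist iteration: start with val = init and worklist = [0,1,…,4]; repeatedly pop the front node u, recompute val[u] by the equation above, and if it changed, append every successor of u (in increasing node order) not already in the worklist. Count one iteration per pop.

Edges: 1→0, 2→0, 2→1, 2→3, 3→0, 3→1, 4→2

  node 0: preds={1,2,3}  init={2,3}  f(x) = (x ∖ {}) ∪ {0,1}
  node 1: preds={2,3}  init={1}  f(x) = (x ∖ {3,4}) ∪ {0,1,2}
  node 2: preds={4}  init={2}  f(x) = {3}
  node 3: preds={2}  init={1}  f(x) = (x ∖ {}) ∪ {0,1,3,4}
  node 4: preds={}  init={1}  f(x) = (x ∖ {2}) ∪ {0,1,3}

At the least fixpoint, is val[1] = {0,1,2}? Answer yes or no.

yes

Worklist (8 pops):
  #1 pop 0: in={1,2} → {0,1,2,3} (was {2,3}); enqueue []
  #2 pop 1: in={1,2} → {0,1,2} (was {1}); enqueue [0]
  #3 pop 2: in={1} → {2,3} (was {2}); enqueue [1]
  #4 pop 3: in={2,3} → {0,1,2,3,4} (was {1}); enqueue []
  #5 pop 4: in={} → {0,1,3} (was {1}); enqueue [2]
  #6 pop 0: in={0,1,2,3,4} → {0,1,2,3,4} (was {0,1,2,3}); enqueue []
  #7 pop 1: in={0,1,2,3,4} → {0,1,2} (no change)
  #8 pop 2: in={0,1,3} → {2,3} (no change)

Fixpoint:
  val[0] = {0,1,2,3,4}
  val[1] = {0,1,2}
  val[2] = {2,3}
  val[3] = {0,1,2,3,4}
  val[4] = {0,1,3}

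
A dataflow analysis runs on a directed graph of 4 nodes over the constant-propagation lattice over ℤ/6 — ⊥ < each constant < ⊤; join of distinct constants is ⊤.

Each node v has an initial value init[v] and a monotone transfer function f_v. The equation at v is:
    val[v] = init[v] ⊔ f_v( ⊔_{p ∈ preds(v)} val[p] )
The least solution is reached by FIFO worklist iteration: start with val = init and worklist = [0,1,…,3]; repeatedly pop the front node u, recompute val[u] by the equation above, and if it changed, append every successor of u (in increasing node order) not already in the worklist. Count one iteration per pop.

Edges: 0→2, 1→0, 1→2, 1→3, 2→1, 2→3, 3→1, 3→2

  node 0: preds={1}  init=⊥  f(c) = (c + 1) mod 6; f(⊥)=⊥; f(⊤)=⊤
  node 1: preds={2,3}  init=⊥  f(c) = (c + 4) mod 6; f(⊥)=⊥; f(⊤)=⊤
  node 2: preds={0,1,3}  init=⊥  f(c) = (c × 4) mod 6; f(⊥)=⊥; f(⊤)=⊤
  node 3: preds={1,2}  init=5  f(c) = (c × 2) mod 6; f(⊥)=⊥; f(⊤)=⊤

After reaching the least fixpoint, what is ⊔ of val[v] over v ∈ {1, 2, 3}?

⊤

Trace (10 dequeues):
  [1] u=0 | in ⊥ | out ⊥ | ==
  [2] u=1 | in 5 | out 3 | prev ⊥ | push {0}
  [3] u=2 | in ⊤ | out ⊤ | prev ⊥ | push {1}
  [4] u=3 | in ⊤ | out ⊤ | prev 5 | push {2}
  [5] u=0 | in 3 | out 4 | prev ⊥ | push {}
  [6] u=1 | in ⊤ | out ⊤ | prev 3 | push {0,3}
  [7] u=2 | in ⊤ | out ⊤ | ==
  [8] u=0 | in ⊤ | out ⊤ | prev 4 | push {2}
  [9] u=3 | in ⊤ | out ⊤ | ==
  [10] u=2 | in ⊤ | out ⊤ | ==

Converged values:
  [0] ⊤
  [1] ⊤
  [2] ⊤
  [3] ⊤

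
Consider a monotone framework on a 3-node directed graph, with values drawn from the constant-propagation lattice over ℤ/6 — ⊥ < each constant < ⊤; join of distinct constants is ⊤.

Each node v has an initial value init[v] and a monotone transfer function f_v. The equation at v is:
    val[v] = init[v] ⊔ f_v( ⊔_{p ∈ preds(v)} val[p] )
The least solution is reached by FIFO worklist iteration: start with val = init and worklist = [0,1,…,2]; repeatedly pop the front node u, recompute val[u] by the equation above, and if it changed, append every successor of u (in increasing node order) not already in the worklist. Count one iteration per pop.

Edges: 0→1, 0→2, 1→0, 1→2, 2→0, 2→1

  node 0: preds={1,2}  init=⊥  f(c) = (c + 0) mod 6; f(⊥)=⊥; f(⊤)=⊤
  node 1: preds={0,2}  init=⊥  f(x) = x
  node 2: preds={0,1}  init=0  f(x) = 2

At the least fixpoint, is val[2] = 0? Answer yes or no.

Iteration log — 7 steps:
  step 1. node 0  ⊔preds=0  new=0  old=⊥  +wl: 
  step 2. node 1  ⊔preds=0  new=0  old=⊥  +wl: 0
  step 3. node 2  ⊔preds=0  new=⊤  old=0  +wl: 1
  step 4. node 0  ⊔preds=⊤  new=⊤  old=0  +wl: 2
  step 5. node 1  ⊔preds=⊤  new=⊤  old=0  +wl: 0
  step 6. node 2  ⊔preds=⊤  new=⊤  stable
  step 7. node 0  ⊔preds=⊤  new=⊤  stable

Least fixpoint reached:
  node 0: ⊤
  node 1: ⊤
  node 2: ⊤

no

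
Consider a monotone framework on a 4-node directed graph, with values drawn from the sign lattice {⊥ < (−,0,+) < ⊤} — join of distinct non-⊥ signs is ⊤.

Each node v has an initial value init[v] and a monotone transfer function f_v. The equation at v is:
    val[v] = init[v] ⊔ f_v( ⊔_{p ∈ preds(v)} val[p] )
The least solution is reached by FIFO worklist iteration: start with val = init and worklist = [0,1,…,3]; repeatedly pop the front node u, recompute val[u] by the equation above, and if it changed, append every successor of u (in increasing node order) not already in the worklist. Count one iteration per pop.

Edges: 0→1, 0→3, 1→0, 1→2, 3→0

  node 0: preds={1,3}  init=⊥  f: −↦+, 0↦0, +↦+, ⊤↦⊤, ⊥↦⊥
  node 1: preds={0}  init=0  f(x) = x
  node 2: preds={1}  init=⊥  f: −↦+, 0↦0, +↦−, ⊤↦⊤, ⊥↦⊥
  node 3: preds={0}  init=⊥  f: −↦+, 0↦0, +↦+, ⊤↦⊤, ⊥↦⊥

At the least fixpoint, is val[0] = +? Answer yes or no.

Trace (5 dequeues):
  [1] u=0 | in 0 | out 0 | prev ⊥ | push {}
  [2] u=1 | in 0 | out 0 | ==
  [3] u=2 | in 0 | out 0 | prev ⊥ | push {}
  [4] u=3 | in 0 | out 0 | prev ⊥ | push {0}
  [5] u=0 | in 0 | out 0 | ==

Converged values:
  [0] 0
  [1] 0
  [2] 0
  [3] 0

no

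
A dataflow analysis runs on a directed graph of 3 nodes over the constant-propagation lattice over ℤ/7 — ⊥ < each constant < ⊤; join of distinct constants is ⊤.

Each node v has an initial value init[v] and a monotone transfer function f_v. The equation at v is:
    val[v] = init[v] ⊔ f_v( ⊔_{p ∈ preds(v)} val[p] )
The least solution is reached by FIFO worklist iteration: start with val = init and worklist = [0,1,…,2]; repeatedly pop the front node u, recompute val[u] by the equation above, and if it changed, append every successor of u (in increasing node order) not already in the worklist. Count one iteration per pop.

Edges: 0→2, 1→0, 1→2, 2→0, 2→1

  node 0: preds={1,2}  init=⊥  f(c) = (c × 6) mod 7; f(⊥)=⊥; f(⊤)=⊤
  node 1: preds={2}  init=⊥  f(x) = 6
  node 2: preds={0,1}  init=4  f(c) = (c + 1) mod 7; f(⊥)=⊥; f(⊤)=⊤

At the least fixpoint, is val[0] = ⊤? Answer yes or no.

Worklist (6 pops):
  #1 pop 0: in=4 → 3 (was ⊥); enqueue []
  #2 pop 1: in=4 → 6 (was ⊥); enqueue [0]
  #3 pop 2: in=⊤ → ⊤ (was 4); enqueue [1]
  #4 pop 0: in=⊤ → ⊤ (was 3); enqueue [2]
  #5 pop 1: in=⊤ → 6 (no change)
  #6 pop 2: in=⊤ → ⊤ (no change)

Fixpoint:
  val[0] = ⊤
  val[1] = 6
  val[2] = ⊤

yes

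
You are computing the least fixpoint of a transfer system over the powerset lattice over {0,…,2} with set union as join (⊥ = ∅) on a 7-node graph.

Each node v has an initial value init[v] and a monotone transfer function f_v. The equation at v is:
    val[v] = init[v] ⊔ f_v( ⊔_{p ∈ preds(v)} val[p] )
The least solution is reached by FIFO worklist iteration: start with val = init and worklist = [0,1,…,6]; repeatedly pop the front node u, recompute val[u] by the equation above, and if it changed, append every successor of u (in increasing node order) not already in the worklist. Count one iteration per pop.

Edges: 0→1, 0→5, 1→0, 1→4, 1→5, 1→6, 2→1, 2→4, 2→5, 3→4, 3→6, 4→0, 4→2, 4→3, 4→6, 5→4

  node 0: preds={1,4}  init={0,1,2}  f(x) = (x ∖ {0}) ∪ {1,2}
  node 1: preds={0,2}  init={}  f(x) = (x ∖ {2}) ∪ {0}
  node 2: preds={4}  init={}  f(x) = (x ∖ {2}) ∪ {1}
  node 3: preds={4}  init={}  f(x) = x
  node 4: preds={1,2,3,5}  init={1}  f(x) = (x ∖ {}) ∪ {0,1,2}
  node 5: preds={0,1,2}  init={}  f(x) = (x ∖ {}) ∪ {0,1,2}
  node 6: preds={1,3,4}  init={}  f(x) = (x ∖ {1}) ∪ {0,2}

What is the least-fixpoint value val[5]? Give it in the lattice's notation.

Worklist (15 pops):
  #1 pop 0: in={1} → {0,1,2} (no change)
  #2 pop 1: in={0,1,2} → {0,1} (was {}); enqueue [0]
  #3 pop 2: in={1} → {1} (was {}); enqueue [1]
  #4 pop 3: in={1} → {1} (was {}); enqueue []
  #5 pop 4: in={0,1} → {0,1,2} (was {1}); enqueue [2,3]
  #6 pop 5: in={0,1,2} → {0,1,2} (was {}); enqueue [4]
  #7 pop 6: in={0,1,2} → {0,2} (was {}); enqueue []
  #8 pop 0: in={0,1,2} → {0,1,2} (no change)
  #9 pop 1: in={0,1,2} → {0,1} (no change)
  #10 pop 2: in={0,1,2} → {0,1} (was {1}); enqueue [1,5]
  #11 pop 3: in={0,1,2} → {0,1,2} (was {1}); enqueue [6]
  #12 pop 4: in={0,1,2} → {0,1,2} (no change)
  #13 pop 1: in={0,1,2} → {0,1} (no change)
  #14 pop 5: in={0,1,2} → {0,1,2} (no change)
  #15 pop 6: in={0,1,2} → {0,2} (no change)

Fixpoint:
  val[0] = {0,1,2}
  val[1] = {0,1}
  val[2] = {0,1}
  val[3] = {0,1,2}
  val[4] = {0,1,2}
  val[5] = {0,1,2}
  val[6] = {0,2}

{0,1,2}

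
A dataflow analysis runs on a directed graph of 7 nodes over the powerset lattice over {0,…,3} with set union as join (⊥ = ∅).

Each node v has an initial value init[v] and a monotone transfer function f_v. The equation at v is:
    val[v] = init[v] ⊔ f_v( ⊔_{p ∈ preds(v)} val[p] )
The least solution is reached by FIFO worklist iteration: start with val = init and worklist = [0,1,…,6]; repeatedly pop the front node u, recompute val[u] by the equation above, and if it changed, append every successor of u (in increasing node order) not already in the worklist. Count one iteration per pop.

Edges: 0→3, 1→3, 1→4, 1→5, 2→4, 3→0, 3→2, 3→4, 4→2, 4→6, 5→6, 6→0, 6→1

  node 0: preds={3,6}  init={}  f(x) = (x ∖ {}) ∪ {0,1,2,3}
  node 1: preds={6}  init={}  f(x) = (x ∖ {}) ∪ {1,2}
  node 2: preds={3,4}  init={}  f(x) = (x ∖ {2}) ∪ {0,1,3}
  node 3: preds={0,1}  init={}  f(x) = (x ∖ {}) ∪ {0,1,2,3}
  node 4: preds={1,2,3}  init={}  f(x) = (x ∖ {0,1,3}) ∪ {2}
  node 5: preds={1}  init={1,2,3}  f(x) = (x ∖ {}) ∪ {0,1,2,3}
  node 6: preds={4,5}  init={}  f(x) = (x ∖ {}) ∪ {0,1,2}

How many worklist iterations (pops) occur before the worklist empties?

Iteration log — 13 steps:
  step 1. node 0  ⊔preds={}  new={0,1,2,3}  old={}  +wl: 
  step 2. node 1  ⊔preds={}  new={1,2}  old={}  +wl: 
  step 3. node 2  ⊔preds={}  new={0,1,3}  old={}  +wl: 
  step 4. node 3  ⊔preds={0,1,2,3}  new={0,1,2,3}  old={}  +wl: 0,2
  step 5. node 4  ⊔preds={0,1,2,3}  new={2}  old={}  +wl: 
  step 6. node 5  ⊔preds={1,2}  new={0,1,2,3}  old={1,2,3}  +wl: 
  step 7. node 6  ⊔preds={0,1,2,3}  new={0,1,2,3}  old={}  +wl: 1
  step 8. node 0  ⊔preds={0,1,2,3}  new={0,1,2,3}  stable
  step 9. node 2  ⊔preds={0,1,2,3}  new={0,1,3}  stable
  step 10. node 1  ⊔preds={0,1,2,3}  new={0,1,2,3}  old={1,2}  +wl: 3,4,5
  step 11. node 3  ⊔preds={0,1,2,3}  new={0,1,2,3}  stable
  step 12. node 4  ⊔preds={0,1,2,3}  new={2}  stable
  step 13. node 5  ⊔preds={0,1,2,3}  new={0,1,2,3}  stable

Least fixpoint reached:
  node 0: {0,1,2,3}
  node 1: {0,1,2,3}
  node 2: {0,1,3}
  node 3: {0,1,2,3}
  node 4: {2}
  node 5: {0,1,2,3}
  node 6: {0,1,2,3}

13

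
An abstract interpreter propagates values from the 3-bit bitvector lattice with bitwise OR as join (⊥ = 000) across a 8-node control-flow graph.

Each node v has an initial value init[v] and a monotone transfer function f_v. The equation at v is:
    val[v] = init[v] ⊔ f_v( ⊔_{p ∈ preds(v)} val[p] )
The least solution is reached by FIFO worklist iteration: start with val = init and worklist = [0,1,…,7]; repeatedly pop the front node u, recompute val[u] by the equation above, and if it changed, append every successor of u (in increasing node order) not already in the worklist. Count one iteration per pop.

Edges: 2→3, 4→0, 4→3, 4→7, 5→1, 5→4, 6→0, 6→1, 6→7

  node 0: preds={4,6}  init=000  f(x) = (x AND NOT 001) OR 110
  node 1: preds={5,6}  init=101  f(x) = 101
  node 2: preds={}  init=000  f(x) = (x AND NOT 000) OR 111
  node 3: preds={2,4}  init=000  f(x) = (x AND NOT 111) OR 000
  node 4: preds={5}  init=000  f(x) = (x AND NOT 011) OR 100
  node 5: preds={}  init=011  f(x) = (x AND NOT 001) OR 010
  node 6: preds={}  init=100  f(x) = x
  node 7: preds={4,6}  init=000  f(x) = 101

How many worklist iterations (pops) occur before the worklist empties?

10

Iteration log — 10 steps:
  step 1. node 0  ⊔preds=100  new=110  old=000  +wl: 
  step 2. node 1  ⊔preds=111  new=101  stable
  step 3. node 2  ⊔preds=000  new=111  old=000  +wl: 
  step 4. node 3  ⊔preds=111  new=000  stable
  step 5. node 4  ⊔preds=011  new=100  old=000  +wl: 0,3
  step 6. node 5  ⊔preds=000  new=011  stable
  step 7. node 6  ⊔preds=000  new=100  stable
  step 8. node 7  ⊔preds=100  new=101  old=000  +wl: 
  step 9. node 0  ⊔preds=100  new=110  stable
  step 10. node 3  ⊔preds=111  new=000  stable

Least fixpoint reached:
  node 0: 110
  node 1: 101
  node 2: 111
  node 3: 000
  node 4: 100
  node 5: 011
  node 6: 100
  node 7: 101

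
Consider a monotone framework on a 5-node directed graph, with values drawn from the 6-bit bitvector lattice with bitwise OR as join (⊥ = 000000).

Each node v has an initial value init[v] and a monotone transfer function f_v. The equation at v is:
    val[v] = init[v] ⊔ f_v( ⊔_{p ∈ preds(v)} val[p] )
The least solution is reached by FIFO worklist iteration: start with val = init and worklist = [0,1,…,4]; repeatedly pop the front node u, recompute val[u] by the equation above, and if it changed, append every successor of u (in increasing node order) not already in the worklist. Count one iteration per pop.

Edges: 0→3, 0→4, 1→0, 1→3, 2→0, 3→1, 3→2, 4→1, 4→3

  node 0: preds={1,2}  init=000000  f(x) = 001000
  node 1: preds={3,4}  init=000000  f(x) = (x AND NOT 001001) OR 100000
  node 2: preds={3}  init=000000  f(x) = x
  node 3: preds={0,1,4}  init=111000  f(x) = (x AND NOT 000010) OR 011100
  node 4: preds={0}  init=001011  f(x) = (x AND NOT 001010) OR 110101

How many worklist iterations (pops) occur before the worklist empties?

10

Iteration log — 10 steps:
  step 1. node 0  ⊔preds=000000  new=001000  old=000000  +wl: 
  step 2. node 1  ⊔preds=111011  new=110010  old=000000  +wl: 0
  step 3. node 2  ⊔preds=111000  new=111000  old=000000  +wl: 
  step 4. node 3  ⊔preds=111011  new=111101  old=111000  +wl: 1,2
  step 5. node 4  ⊔preds=001000  new=111111  old=001011  +wl: 3
  step 6. node 0  ⊔preds=111010  new=001000  stable
  step 7. node 1  ⊔preds=111111  new=110110  old=110010  +wl: 0
  step 8. node 2  ⊔preds=111101  new=111101  old=111000  +wl: 
  step 9. node 3  ⊔preds=111111  new=111101  stable
  step 10. node 0  ⊔preds=111111  new=001000  stable

Least fixpoint reached:
  node 0: 001000
  node 1: 110110
  node 2: 111101
  node 3: 111101
  node 4: 111111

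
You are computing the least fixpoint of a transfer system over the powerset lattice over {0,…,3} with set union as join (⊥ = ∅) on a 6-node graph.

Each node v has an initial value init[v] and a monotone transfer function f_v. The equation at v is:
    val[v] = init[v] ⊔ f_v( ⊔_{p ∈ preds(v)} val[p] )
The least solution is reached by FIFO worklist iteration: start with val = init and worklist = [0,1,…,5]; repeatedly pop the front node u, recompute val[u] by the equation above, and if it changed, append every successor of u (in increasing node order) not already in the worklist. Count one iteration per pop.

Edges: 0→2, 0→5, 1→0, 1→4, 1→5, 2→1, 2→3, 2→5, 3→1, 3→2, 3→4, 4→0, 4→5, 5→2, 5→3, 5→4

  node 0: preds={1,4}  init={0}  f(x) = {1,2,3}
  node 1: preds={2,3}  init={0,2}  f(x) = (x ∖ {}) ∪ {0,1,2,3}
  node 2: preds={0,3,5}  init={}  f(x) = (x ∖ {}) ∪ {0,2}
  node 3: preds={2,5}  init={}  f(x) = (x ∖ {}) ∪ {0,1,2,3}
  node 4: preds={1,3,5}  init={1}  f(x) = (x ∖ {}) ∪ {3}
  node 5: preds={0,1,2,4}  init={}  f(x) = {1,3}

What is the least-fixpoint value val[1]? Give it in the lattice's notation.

{0,1,2,3}

Worklist (11 pops):
  #1 pop 0: in={0,1,2} → {0,1,2,3} (was {0}); enqueue []
  #2 pop 1: in={} → {0,1,2,3} (was {0,2}); enqueue [0]
  #3 pop 2: in={0,1,2,3} → {0,1,2,3} (was {}); enqueue [1]
  #4 pop 3: in={0,1,2,3} → {0,1,2,3} (was {}); enqueue [2]
  #5 pop 4: in={0,1,2,3} → {0,1,2,3} (was {1}); enqueue []
  #6 pop 5: in={0,1,2,3} → {1,3} (was {}); enqueue [3,4]
  #7 pop 0: in={0,1,2,3} → {0,1,2,3} (no change)
  #8 pop 1: in={0,1,2,3} → {0,1,2,3} (no change)
  #9 pop 2: in={0,1,2,3} → {0,1,2,3} (no change)
  #10 pop 3: in={0,1,2,3} → {0,1,2,3} (no change)
  #11 pop 4: in={0,1,2,3} → {0,1,2,3} (no change)

Fixpoint:
  val[0] = {0,1,2,3}
  val[1] = {0,1,2,3}
  val[2] = {0,1,2,3}
  val[3] = {0,1,2,3}
  val[4] = {0,1,2,3}
  val[5] = {1,3}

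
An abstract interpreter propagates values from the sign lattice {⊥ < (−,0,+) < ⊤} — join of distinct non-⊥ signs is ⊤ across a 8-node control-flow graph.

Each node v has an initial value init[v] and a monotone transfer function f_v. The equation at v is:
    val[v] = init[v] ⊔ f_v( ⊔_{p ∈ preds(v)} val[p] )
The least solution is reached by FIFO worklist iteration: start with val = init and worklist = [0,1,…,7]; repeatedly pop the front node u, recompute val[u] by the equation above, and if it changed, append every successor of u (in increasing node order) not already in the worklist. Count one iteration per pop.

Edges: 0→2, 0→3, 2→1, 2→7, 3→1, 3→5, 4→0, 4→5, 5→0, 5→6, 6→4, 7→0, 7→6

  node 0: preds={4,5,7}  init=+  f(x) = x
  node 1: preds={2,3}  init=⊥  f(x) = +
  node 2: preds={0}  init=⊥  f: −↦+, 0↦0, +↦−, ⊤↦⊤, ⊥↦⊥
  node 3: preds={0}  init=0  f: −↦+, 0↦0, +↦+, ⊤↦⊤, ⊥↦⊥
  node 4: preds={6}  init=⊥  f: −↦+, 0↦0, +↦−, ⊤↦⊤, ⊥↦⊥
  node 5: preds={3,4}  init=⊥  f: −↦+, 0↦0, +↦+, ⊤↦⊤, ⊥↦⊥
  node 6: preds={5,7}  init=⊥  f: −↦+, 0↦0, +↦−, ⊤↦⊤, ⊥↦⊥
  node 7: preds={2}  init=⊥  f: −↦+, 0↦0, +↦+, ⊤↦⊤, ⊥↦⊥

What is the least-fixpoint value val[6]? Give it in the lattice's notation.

Iteration log — 20 steps:
  step 1. node 0  ⊔preds=⊥  new=+  stable
  step 2. node 1  ⊔preds=0  new=+  old=⊥  +wl: 
  step 3. node 2  ⊔preds=+  new=−  old=⊥  +wl: 1
  step 4. node 3  ⊔preds=+  new=⊤  old=0  +wl: 
  step 5. node 4  ⊔preds=⊥  new=⊥  stable
  step 6. node 5  ⊔preds=⊤  new=⊤  old=⊥  +wl: 0
  step 7. node 6  ⊔preds=⊤  new=⊤  old=⊥  +wl: 4
  step 8. node 7  ⊔preds=−  new=+  old=⊥  +wl: 6
  step 9. node 1  ⊔preds=⊤  new=+  stable
  step 10. node 0  ⊔preds=⊤  new=⊤  old=+  +wl: 2,3
  step 11. node 4  ⊔preds=⊤  new=⊤  old=⊥  +wl: 0,5
  step 12. node 6  ⊔preds=⊤  new=⊤  stable
  step 13. node 2  ⊔preds=⊤  new=⊤  old=−  +wl: 1,7
  step 14. node 3  ⊔preds=⊤  new=⊤  stable
  step 15. node 0  ⊔preds=⊤  new=⊤  stable
  step 16. node 5  ⊔preds=⊤  new=⊤  stable
  step 17. node 1  ⊔preds=⊤  new=+  stable
  step 18. node 7  ⊔preds=⊤  new=⊤  old=+  +wl: 0,6
  step 19. node 0  ⊔preds=⊤  new=⊤  stable
  step 20. node 6  ⊔preds=⊤  new=⊤  stable

Least fixpoint reached:
  node 0: ⊤
  node 1: +
  node 2: ⊤
  node 3: ⊤
  node 4: ⊤
  node 5: ⊤
  node 6: ⊤
  node 7: ⊤

⊤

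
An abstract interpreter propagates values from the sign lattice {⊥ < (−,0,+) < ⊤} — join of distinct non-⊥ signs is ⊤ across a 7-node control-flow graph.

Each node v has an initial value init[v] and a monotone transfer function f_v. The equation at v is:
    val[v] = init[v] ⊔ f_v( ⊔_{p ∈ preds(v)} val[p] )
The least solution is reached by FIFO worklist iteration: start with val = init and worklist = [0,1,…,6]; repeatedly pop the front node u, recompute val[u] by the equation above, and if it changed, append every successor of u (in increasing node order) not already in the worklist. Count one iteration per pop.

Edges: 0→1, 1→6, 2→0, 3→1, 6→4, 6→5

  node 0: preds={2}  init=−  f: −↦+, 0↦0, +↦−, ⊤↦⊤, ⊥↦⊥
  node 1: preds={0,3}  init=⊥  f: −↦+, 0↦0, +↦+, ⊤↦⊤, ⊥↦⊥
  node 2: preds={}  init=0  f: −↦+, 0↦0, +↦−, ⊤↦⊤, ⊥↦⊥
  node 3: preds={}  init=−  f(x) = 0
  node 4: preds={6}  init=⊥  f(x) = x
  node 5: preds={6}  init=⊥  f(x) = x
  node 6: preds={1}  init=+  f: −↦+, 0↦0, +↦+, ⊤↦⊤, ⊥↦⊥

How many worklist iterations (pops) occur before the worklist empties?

10

Trace (10 dequeues):
  [1] u=0 | in 0 | out ⊤ | prev − | push {}
  [2] u=1 | in ⊤ | out ⊤ | prev ⊥ | push {}
  [3] u=2 | in ⊥ | out 0 | ==
  [4] u=3 | in ⊥ | out ⊤ | prev − | push {1}
  [5] u=4 | in + | out + | prev ⊥ | push {}
  [6] u=5 | in + | out + | prev ⊥ | push {}
  [7] u=6 | in ⊤ | out ⊤ | prev + | push {4,5}
  [8] u=1 | in ⊤ | out ⊤ | ==
  [9] u=4 | in ⊤ | out ⊤ | prev + | push {}
  [10] u=5 | in ⊤ | out ⊤ | prev + | push {}

Converged values:
  [0] ⊤
  [1] ⊤
  [2] 0
  [3] ⊤
  [4] ⊤
  [5] ⊤
  [6] ⊤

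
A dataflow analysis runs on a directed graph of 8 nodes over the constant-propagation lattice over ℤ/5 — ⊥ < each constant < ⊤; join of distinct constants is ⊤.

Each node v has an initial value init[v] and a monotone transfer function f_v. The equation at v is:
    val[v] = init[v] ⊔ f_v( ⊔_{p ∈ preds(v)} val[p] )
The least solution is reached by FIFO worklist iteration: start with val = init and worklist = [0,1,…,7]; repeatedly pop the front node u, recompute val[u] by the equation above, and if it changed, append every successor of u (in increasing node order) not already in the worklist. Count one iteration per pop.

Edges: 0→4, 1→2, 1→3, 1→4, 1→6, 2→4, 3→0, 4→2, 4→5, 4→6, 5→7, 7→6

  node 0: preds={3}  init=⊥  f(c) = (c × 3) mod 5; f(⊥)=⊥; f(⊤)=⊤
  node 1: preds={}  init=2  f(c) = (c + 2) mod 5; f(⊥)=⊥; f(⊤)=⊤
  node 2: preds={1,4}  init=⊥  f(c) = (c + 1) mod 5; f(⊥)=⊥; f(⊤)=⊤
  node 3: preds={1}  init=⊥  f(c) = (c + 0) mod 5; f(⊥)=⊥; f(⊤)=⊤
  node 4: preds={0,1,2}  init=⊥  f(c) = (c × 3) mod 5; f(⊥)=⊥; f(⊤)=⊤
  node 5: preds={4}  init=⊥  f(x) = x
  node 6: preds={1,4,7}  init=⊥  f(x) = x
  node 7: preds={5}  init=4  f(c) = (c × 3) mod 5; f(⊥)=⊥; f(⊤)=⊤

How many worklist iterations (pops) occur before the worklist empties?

12

Worklist (12 pops):
  #1 pop 0: in=⊥ → ⊥ (no change)
  #2 pop 1: in=⊥ → 2 (no change)
  #3 pop 2: in=2 → 3 (was ⊥); enqueue []
  #4 pop 3: in=2 → 2 (was ⊥); enqueue [0]
  #5 pop 4: in=⊤ → ⊤ (was ⊥); enqueue [2]
  #6 pop 5: in=⊤ → ⊤ (was ⊥); enqueue []
  #7 pop 6: in=⊤ → ⊤ (was ⊥); enqueue []
  #8 pop 7: in=⊤ → ⊤ (was 4); enqueue [6]
  #9 pop 0: in=2 → 1 (was ⊥); enqueue [4]
  #10 pop 2: in=⊤ → ⊤ (was 3); enqueue []
  #11 pop 6: in=⊤ → ⊤ (no change)
  #12 pop 4: in=⊤ → ⊤ (no change)

Fixpoint:
  val[0] = 1
  val[1] = 2
  val[2] = ⊤
  val[3] = 2
  val[4] = ⊤
  val[5] = ⊤
  val[6] = ⊤
  val[7] = ⊤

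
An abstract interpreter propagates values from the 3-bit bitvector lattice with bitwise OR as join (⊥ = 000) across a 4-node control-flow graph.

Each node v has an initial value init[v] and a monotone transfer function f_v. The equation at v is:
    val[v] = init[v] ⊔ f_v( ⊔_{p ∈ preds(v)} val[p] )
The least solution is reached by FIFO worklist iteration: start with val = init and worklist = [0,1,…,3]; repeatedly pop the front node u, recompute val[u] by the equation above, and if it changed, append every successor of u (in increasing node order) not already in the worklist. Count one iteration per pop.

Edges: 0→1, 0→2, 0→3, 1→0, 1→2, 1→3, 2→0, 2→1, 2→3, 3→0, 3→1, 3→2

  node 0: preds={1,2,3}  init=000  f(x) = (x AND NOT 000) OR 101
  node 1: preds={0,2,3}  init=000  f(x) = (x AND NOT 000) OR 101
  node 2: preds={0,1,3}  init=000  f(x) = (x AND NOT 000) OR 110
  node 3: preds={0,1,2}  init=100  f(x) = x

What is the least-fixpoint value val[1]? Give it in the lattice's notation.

111

Trace (9 dequeues):
  [1] u=0 | in 100 | out 101 | prev 000 | push {}
  [2] u=1 | in 101 | out 101 | prev 000 | push {0}
  [3] u=2 | in 101 | out 111 | prev 000 | push {1}
  [4] u=3 | in 111 | out 111 | prev 100 | push {2}
  [5] u=0 | in 111 | out 111 | prev 101 | push {3}
  [6] u=1 | in 111 | out 111 | prev 101 | push {0}
  [7] u=2 | in 111 | out 111 | ==
  [8] u=3 | in 111 | out 111 | ==
  [9] u=0 | in 111 | out 111 | ==

Converged values:
  [0] 111
  [1] 111
  [2] 111
  [3] 111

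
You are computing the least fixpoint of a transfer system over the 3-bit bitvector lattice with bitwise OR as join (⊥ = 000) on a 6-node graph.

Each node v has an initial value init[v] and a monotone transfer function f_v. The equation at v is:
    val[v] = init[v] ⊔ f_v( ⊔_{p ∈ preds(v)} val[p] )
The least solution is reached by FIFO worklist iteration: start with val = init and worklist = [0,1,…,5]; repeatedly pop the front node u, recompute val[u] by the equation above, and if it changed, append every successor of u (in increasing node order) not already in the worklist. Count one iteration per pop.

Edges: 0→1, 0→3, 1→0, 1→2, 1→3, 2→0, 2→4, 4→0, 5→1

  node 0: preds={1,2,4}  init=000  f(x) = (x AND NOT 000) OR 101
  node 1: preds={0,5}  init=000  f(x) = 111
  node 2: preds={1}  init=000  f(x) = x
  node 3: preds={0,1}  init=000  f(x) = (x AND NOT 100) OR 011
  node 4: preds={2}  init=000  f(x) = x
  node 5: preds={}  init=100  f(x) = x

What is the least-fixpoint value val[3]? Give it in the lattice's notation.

011

Worklist (9 pops):
  #1 pop 0: in=000 → 101 (was 000); enqueue []
  #2 pop 1: in=101 → 111 (was 000); enqueue [0]
  #3 pop 2: in=111 → 111 (was 000); enqueue []
  #4 pop 3: in=111 → 011 (was 000); enqueue []
  #5 pop 4: in=111 → 111 (was 000); enqueue []
  #6 pop 5: in=000 → 100 (no change)
  #7 pop 0: in=111 → 111 (was 101); enqueue [1,3]
  #8 pop 1: in=111 → 111 (no change)
  #9 pop 3: in=111 → 011 (no change)

Fixpoint:
  val[0] = 111
  val[1] = 111
  val[2] = 111
  val[3] = 011
  val[4] = 111
  val[5] = 100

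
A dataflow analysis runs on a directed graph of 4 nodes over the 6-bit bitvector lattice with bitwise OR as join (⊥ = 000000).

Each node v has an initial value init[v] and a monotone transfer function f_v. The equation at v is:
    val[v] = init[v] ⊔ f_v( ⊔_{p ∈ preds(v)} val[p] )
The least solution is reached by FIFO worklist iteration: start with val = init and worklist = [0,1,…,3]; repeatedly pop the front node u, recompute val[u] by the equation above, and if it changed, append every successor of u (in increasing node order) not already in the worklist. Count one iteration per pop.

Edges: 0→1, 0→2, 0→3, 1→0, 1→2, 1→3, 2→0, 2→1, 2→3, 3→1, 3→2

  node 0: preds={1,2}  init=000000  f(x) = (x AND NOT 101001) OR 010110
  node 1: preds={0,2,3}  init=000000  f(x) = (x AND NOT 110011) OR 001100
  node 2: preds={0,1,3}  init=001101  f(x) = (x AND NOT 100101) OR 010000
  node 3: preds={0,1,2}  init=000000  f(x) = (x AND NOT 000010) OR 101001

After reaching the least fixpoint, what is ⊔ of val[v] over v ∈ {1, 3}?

111101

Trace (7 dequeues):
  [1] u=0 | in 001101 | out 010110 | prev 000000 | push {}
  [2] u=1 | in 011111 | out 001100 | prev 000000 | push {0}
  [3] u=2 | in 011110 | out 011111 | prev 001101 | push {1}
  [4] u=3 | in 011111 | out 111101 | prev 000000 | push {2}
  [5] u=0 | in 011111 | out 010110 | ==
  [6] u=1 | in 111111 | out 001100 | ==
  [7] u=2 | in 111111 | out 011111 | ==

Converged values:
  [0] 010110
  [1] 001100
  [2] 011111
  [3] 111101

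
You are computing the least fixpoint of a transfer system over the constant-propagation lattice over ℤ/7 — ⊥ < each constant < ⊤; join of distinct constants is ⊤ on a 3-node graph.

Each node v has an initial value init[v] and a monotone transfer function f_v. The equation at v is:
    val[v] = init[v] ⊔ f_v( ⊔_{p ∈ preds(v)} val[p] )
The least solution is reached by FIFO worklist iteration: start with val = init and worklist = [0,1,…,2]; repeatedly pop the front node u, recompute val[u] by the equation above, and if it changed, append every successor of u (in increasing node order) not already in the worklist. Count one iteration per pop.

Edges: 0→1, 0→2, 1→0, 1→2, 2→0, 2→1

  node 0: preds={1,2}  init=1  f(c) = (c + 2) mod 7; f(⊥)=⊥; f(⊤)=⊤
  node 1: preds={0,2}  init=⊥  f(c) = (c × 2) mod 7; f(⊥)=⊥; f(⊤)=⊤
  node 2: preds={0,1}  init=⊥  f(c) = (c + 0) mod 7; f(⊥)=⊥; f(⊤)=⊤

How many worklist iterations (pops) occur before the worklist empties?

7

Worklist (7 pops):
  #1 pop 0: in=⊥ → 1 (no change)
  #2 pop 1: in=1 → 2 (was ⊥); enqueue [0]
  #3 pop 2: in=⊤ → ⊤ (was ⊥); enqueue [1]
  #4 pop 0: in=⊤ → ⊤ (was 1); enqueue [2]
  #5 pop 1: in=⊤ → ⊤ (was 2); enqueue [0]
  #6 pop 2: in=⊤ → ⊤ (no change)
  #7 pop 0: in=⊤ → ⊤ (no change)

Fixpoint:
  val[0] = ⊤
  val[1] = ⊤
  val[2] = ⊤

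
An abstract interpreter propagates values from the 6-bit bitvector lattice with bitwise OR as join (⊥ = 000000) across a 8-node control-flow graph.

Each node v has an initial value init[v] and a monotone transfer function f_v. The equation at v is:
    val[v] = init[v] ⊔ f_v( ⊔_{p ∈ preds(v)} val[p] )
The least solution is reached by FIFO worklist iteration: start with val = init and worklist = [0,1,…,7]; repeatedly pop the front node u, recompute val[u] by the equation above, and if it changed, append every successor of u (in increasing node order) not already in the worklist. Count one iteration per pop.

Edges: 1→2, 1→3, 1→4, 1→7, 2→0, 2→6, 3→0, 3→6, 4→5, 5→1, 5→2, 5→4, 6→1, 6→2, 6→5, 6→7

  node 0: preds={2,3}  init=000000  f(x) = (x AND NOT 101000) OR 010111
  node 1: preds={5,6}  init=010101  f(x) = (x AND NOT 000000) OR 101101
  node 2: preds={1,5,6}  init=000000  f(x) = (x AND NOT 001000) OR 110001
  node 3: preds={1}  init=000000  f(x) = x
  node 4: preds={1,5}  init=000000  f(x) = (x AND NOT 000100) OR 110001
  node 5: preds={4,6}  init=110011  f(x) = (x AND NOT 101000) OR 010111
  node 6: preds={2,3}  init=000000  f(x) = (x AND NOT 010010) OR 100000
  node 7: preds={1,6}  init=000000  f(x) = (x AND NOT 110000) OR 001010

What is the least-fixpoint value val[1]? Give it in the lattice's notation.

Iteration log — 13 steps:
  step 1. node 0  ⊔preds=000000  new=010111  old=000000  +wl: 
  step 2. node 1  ⊔preds=110011  new=111111  old=010101  +wl: 
  step 3. node 2  ⊔preds=111111  new=110111  old=000000  +wl: 0
  step 4. node 3  ⊔preds=111111  new=111111  old=000000  +wl: 
  step 5. node 4  ⊔preds=111111  new=111011  old=000000  +wl: 
  step 6. node 5  ⊔preds=111011  new=110111  old=110011  +wl: 1,2,4
  step 7. node 6  ⊔preds=111111  new=101101  old=000000  +wl: 5
  step 8. node 7  ⊔preds=111111  new=001111  old=000000  +wl: 
  step 9. node 0  ⊔preds=111111  new=010111  stable
  step 10. node 1  ⊔preds=111111  new=111111  stable
  step 11. node 2  ⊔preds=111111  new=110111  stable
  step 12. node 4  ⊔preds=111111  new=111011  stable
  step 13. node 5  ⊔preds=111111  new=110111  stable

Least fixpoint reached:
  node 0: 010111
  node 1: 111111
  node 2: 110111
  node 3: 111111
  node 4: 111011
  node 5: 110111
  node 6: 101101
  node 7: 001111

111111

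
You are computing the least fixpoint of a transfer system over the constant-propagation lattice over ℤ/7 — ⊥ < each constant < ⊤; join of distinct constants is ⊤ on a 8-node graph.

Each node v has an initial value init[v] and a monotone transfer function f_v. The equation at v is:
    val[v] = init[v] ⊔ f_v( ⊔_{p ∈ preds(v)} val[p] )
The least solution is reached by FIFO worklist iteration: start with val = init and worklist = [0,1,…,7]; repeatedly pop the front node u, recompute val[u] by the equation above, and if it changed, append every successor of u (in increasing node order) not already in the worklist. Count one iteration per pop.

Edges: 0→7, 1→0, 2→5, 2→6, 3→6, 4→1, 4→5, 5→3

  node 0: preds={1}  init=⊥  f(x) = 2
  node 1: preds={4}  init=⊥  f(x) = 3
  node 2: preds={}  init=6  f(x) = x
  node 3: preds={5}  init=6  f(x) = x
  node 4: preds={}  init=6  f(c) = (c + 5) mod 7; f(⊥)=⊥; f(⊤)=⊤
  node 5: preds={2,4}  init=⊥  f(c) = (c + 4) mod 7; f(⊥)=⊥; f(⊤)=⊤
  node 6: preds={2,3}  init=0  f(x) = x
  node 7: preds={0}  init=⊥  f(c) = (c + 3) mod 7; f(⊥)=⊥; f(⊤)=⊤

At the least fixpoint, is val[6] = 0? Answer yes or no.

Iteration log — 11 steps:
  step 1. node 0  ⊔preds=⊥  new=2  old=⊥  +wl: 
  step 2. node 1  ⊔preds=6  new=3  old=⊥  +wl: 0
  step 3. node 2  ⊔preds=⊥  new=6  stable
  step 4. node 3  ⊔preds=⊥  new=6  stable
  step 5. node 4  ⊔preds=⊥  new=6  stable
  step 6. node 5  ⊔preds=6  new=3  old=⊥  +wl: 3
  step 7. node 6  ⊔preds=6  new=⊤  old=0  +wl: 
  step 8. node 7  ⊔preds=2  new=5  old=⊥  +wl: 
  step 9. node 0  ⊔preds=3  new=2  stable
  step 10. node 3  ⊔preds=3  new=⊤  old=6  +wl: 6
  step 11. node 6  ⊔preds=⊤  new=⊤  stable

Least fixpoint reached:
  node 0: 2
  node 1: 3
  node 2: 6
  node 3: ⊤
  node 4: 6
  node 5: 3
  node 6: ⊤
  node 7: 5

no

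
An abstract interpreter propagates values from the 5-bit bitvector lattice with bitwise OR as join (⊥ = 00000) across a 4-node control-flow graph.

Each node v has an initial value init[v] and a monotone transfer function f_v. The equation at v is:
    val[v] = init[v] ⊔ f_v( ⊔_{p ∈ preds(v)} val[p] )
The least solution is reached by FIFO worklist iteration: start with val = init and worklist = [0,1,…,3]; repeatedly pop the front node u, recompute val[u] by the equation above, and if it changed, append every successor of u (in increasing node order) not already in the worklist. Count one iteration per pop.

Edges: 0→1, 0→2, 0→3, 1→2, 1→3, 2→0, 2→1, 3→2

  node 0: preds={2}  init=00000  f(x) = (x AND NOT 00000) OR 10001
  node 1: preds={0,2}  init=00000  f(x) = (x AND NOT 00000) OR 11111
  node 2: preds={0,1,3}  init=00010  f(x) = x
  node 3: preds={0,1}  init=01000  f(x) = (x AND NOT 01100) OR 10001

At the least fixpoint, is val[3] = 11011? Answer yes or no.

yes

Iteration log — 8 steps:
  step 1. node 0  ⊔preds=00010  new=10011  old=00000  +wl: 
  step 2. node 1  ⊔preds=10011  new=11111  old=00000  +wl: 
  step 3. node 2  ⊔preds=11111  new=11111  old=00010  +wl: 0,1
  step 4. node 3  ⊔preds=11111  new=11011  old=01000  +wl: 2
  step 5. node 0  ⊔preds=11111  new=11111  old=10011  +wl: 3
  step 6. node 1  ⊔preds=11111  new=11111  stable
  step 7. node 2  ⊔preds=11111  new=11111  stable
  step 8. node 3  ⊔preds=11111  new=11011  stable

Least fixpoint reached:
  node 0: 11111
  node 1: 11111
  node 2: 11111
  node 3: 11011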